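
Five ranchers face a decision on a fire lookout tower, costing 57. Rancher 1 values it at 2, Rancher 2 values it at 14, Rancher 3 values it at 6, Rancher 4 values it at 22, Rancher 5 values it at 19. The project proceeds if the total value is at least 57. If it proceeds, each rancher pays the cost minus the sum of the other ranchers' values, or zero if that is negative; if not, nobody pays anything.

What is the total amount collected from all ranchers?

Total value 63 ≥ cost 57, so it is built.
Rancher 1: others sum to 61; max(0, 57 - 61) = 0.
Rancher 2: others sum to 49; max(0, 57 - 49) = 8.
Rancher 3: others sum to 57; max(0, 57 - 57) = 0.
Rancher 4: others sum to 41; max(0, 57 - 41) = 16.
Rancher 5: others sum to 44; max(0, 57 - 44) = 13.
Total collected = 0 + 8 + 0 + 16 + 13 = 37.

37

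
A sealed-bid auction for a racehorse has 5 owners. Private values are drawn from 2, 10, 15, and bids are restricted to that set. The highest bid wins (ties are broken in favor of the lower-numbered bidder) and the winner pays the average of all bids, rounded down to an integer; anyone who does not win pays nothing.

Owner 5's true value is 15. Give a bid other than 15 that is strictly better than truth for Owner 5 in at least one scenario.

Suppose Owner 1 bids 2, Owner 2 bids 2, Owner 3 bids 2 and Owner 4 bids 2.
Bid 15: wins, pays 4, utility 15 - 4 = 11.
Bid 10: wins, pays 3, utility 15 - 3 = 12.
So bidding 10 beats truth here (12 > 11).

10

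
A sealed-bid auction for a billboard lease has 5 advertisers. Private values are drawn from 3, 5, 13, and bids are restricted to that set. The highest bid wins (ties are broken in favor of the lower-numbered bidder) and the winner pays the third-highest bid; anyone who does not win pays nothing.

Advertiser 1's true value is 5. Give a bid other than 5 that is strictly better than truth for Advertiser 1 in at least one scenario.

13

Suppose Advertiser 2 bids 3, Advertiser 3 bids 3, Advertiser 4 bids 3 and Advertiser 5 bids 13.
Bid 5: loses, pays 0, utility 0.
Bid 13: wins, pays 3, utility 5 - 3 = 2.
So bidding 13 beats truth here (2 > 0).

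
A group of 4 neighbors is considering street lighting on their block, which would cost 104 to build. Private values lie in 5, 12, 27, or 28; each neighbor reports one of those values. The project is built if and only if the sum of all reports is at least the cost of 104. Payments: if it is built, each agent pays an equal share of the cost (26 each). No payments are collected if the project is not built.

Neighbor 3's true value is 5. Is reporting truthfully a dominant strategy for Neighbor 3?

Check each profile of the others' reports and compare truth against every alternative report.
Others report (5, 5, 5): truth gives 0, best alternative gives 0.
Others report (5, 5, 12): truth gives 0, best alternative gives 0.
Others report (5, 5, 27): truth gives 0, best alternative gives 0.
Others report (5, 5, 28): truth gives 0, best alternative gives 0.
Others report (5, 12, 5): truth gives 0, best alternative gives 0.
Others report (5, 12, 12): truth gives 0, best alternative gives 0.
(Remaining 58 profiles checked similarly; truth is weakly best in each.)
In every case the truthful report is at least as good as any alternative, so it is a dominant strategy.

Yes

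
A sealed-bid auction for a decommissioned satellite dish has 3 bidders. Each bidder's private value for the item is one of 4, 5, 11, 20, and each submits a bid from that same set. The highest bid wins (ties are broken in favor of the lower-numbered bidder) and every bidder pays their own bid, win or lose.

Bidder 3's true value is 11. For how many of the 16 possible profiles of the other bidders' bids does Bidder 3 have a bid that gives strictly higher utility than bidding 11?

13

Others bid (4, 4): truth gives 0; bid 5 gives 6 > 0. Violating.
Others bid (4, 11): truth gives -11; bid 4 gives -4 > -11. Violating.
Others bid (4, 20): truth gives -11; bid 4 gives -4 > -11. Violating.
Others bid (5, 11): truth gives -11; bid 4 gives -4 > -11. Violating.
Others bid (4, 5): truth gives 0; no alternative beats it.
Others bid (5, 4): truth gives 0; no alternative beats it.
(Checking all 16 profiles: 13 have a profitable deviation, 3 do not.)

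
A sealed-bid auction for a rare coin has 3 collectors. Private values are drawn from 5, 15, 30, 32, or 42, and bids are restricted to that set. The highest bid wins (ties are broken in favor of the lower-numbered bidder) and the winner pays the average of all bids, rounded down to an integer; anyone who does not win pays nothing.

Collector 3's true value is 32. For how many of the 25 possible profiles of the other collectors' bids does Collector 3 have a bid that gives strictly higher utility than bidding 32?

Others bid (5, 5): truth gives 18; bid 15 gives 24 > 18. Violating.
Others bid (5, 15): truth gives 15; bid 30 gives 16 > 15. Violating.
Others bid (5, 32): truth gives 0; bid 42 gives 6 > 0. Violating.
Others bid (15, 5): truth gives 15; bid 30 gives 16 > 15. Violating.
Others bid (5, 30): truth gives 10; no alternative beats it.
Others bid (5, 42): truth gives 0; no alternative beats it.
(Checking all 25 profiles: 7 have a profitable deviation, 18 do not.)

7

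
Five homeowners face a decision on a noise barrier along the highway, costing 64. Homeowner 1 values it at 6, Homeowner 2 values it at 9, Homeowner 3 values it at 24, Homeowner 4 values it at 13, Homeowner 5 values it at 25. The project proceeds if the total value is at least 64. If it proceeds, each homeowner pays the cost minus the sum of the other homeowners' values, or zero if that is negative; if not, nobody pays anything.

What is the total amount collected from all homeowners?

23

Total value 77 ≥ cost 64, so it is built.
Homeowner 1: others sum to 71; max(0, 64 - 71) = 0.
Homeowner 2: others sum to 68; max(0, 64 - 68) = 0.
Homeowner 3: others sum to 53; max(0, 64 - 53) = 11.
Homeowner 4: others sum to 64; max(0, 64 - 64) = 0.
Homeowner 5: others sum to 52; max(0, 64 - 52) = 12.
Total collected = 0 + 0 + 11 + 0 + 12 = 23.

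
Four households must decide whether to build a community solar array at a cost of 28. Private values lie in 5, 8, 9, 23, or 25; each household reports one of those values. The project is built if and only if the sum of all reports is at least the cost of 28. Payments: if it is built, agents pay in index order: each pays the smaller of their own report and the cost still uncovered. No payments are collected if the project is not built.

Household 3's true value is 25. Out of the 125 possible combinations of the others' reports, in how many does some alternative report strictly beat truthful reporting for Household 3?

Others report (5, 5, 9): truth gives 7; report 9 gives 16 > 7. Violating.
Others report (5, 5, 23): truth gives 7; report 5 gives 20 > 7. Violating.
Others report (5, 5, 25): truth gives 7; report 5 gives 20 > 7. Violating.
Others report (5, 8, 8): truth gives 10; report 8 gives 17 > 10. Violating.
Others report (5, 5, 5): truth gives 7; no alternative beats it.
Others report (5, 5, 8): truth gives 7; no alternative beats it.
(Checking all 125 profiles: 41 have a profitable deviation, 84 do not.)

41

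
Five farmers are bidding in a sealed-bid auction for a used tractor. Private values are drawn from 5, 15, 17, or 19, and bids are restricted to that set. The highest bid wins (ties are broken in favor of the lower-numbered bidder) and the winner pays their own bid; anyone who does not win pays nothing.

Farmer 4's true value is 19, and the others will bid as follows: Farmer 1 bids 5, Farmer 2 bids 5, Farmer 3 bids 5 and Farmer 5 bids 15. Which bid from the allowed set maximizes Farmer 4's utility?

Bid 5: loses, pays 0, utility 0.
Bid 15: wins, pays 15, utility 19 - 15 = 4.
Bid 17: wins, pays 17, utility 19 - 17 = 2.
Bid 19: wins, pays 19, utility 19 - 19 = 0.
The best choice is 15 with utility 4.

15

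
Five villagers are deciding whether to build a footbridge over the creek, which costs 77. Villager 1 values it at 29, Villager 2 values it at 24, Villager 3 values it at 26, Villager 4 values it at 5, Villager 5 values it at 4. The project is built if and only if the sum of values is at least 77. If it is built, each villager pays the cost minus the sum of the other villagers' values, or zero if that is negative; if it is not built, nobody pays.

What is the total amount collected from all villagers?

46

Total value 88 ≥ cost 77, so it is built.
Villager 1: others sum to 59; max(0, 77 - 59) = 18.
Villager 2: others sum to 64; max(0, 77 - 64) = 13.
Villager 3: others sum to 62; max(0, 77 - 62) = 15.
Villager 4: others sum to 83; max(0, 77 - 83) = 0.
Villager 5: others sum to 84; max(0, 77 - 84) = 0.
Total collected = 18 + 13 + 15 + 0 + 0 = 46.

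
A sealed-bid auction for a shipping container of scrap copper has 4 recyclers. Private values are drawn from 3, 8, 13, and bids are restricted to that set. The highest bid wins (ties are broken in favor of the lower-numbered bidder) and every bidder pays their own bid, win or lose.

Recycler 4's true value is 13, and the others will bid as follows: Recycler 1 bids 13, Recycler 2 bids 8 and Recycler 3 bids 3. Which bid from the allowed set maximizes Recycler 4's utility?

Bid 3: loses but pays 3, utility -3.
Bid 8: loses but pays 8, utility -8.
Bid 13: loses but pays 13, utility -13.
The best choice is 3 with utility -3.

3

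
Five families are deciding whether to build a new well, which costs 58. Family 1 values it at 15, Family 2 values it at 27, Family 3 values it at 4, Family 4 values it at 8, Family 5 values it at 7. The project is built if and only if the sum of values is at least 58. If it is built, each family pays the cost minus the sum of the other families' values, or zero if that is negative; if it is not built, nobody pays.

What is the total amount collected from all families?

Total value 61 ≥ cost 58, so it is built.
Family 1: others sum to 46; max(0, 58 - 46) = 12.
Family 2: others sum to 34; max(0, 58 - 34) = 24.
Family 3: others sum to 57; max(0, 58 - 57) = 1.
Family 4: others sum to 53; max(0, 58 - 53) = 5.
Family 5: others sum to 54; max(0, 58 - 54) = 4.
Total collected = 12 + 24 + 1 + 5 + 4 = 46.

46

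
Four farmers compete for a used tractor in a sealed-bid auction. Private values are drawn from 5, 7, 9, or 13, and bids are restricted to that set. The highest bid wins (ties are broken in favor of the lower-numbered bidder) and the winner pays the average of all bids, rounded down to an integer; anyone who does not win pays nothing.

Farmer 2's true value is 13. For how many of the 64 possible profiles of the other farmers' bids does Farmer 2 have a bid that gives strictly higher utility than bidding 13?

Others bid (5, 5, 5): truth gives 6; bid 7 gives 8 > 6. Violating.
Others bid (5, 5, 7): truth gives 6; bid 7 gives 7 > 6. Violating.
Others bid (5, 5, 9): truth gives 5; bid 9 gives 6 > 5. Violating.
Others bid (5, 7, 5): truth gives 6; bid 7 gives 7 > 6. Violating.
Others bid (5, 5, 13): truth gives 4; no alternative beats it.
Others bid (5, 7, 13): truth gives 4; no alternative beats it.
(Checking all 64 profiles: 18 have a profitable deviation, 46 do not.)

18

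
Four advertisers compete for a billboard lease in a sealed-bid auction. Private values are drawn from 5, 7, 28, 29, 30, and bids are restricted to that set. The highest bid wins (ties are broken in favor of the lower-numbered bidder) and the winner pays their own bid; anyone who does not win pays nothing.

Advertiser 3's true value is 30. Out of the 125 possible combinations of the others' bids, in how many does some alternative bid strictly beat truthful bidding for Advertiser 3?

Others bid (5, 5, 5): truth gives 0; bid 7 gives 23 > 0. Violating.
Others bid (5, 5, 7): truth gives 0; bid 7 gives 23 > 0. Violating.
Others bid (5, 5, 28): truth gives 0; bid 28 gives 2 > 0. Violating.
Others bid (5, 5, 29): truth gives 0; bid 29 gives 1 > 0. Violating.
Others bid (5, 5, 30): truth gives 0; no alternative beats it.
Others bid (5, 7, 30): truth gives 0; no alternative beats it.
(Checking all 125 profiles: 36 have a profitable deviation, 89 do not.)

36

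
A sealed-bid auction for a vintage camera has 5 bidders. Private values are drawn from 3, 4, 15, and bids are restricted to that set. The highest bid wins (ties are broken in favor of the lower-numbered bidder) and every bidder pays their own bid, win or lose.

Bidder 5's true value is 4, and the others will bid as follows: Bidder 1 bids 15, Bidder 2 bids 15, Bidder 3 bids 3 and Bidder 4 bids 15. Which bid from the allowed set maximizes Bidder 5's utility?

3

Bid 3: loses but pays 3, utility -3.
Bid 4: loses but pays 4, utility -4.
Bid 15: loses but pays 15, utility -15.
The best choice is 3 with utility -3.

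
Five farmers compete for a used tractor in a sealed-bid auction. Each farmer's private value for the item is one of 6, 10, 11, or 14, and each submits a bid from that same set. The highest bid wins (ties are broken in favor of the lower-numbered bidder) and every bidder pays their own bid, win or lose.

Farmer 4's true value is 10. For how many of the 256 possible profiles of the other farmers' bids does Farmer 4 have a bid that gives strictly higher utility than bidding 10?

254

Others bid (6, 6, 6, 11): truth gives -10; bid 11 gives -1 > -10. Violating.
Others bid (6, 6, 6, 14): truth gives -10; bid 14 gives -4 > -10. Violating.
Others bid (6, 6, 10, 6): truth gives -10; bid 11 gives -1 > -10. Violating.
Others bid (6, 6, 10, 10): truth gives -10; bid 11 gives -1 > -10. Violating.
Others bid (6, 6, 6, 6): truth gives 0; no alternative beats it.
Others bid (6, 6, 6, 10): truth gives 0; no alternative beats it.
(Checking all 256 profiles: 254 have a profitable deviation, 2 do not.)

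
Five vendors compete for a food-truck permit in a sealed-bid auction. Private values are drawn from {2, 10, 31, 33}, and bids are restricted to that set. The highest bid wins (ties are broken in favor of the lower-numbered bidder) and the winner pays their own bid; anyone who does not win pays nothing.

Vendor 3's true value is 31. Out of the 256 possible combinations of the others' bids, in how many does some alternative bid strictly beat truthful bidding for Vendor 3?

4

Others bid (2, 2, 2, 2): truth gives 0; bid 10 gives 21 > 0. Violating.
Others bid (2, 2, 2, 10): truth gives 0; bid 10 gives 21 > 0. Violating.
Others bid (2, 2, 10, 2): truth gives 0; bid 10 gives 21 > 0. Violating.
Others bid (2, 2, 10, 10): truth gives 0; bid 10 gives 21 > 0. Violating.
Others bid (2, 2, 2, 31): truth gives 0; no alternative beats it.
Others bid (2, 2, 2, 33): truth gives 0; no alternative beats it.
(Checking all 256 profiles: 4 have a profitable deviation, 252 do not.)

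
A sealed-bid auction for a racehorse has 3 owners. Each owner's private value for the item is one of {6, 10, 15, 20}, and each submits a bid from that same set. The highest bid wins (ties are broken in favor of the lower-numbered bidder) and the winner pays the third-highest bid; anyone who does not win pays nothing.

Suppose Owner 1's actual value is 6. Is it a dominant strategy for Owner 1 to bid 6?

Check each profile of the others' bids and compare truth against every alternative bid.
Others bid (10, 10): truth gives 0, best alternative gives -4.
Others bid (6, 6): truth gives 0, best alternative gives 0.
Others bid (6, 10): truth gives 0, best alternative gives 0.
Others bid (6, 15): truth gives 0, best alternative gives 0.
Others bid (6, 20): truth gives 0, best alternative gives 0.
Others bid (10, 6): truth gives 0, best alternative gives 0.
(Remaining 10 profiles checked similarly; truth is weakly best in each.)
In every case the truthful bid is at least as good as any alternative, so it is a dominant strategy.

Yes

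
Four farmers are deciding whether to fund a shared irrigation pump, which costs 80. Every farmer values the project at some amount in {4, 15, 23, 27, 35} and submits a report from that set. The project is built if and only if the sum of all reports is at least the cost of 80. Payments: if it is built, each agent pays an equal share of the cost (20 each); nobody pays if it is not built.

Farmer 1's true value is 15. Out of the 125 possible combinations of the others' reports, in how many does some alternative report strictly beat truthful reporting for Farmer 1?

31

Others report (4, 27, 35): truth gives -5; report 4 gives 0 > -5. Violating.
Others report (4, 35, 27): truth gives -5; report 4 gives 0 > -5. Violating.
Others report (4, 35, 35): truth gives -5; report 4 gives 0 > -5. Violating.
Others report (15, 15, 35): truth gives -5; report 4 gives 0 > -5. Violating.
Others report (4, 4, 4): truth gives 0; no alternative beats it.
Others report (4, 4, 15): truth gives 0; no alternative beats it.
(Checking all 125 profiles: 31 have a profitable deviation, 94 do not.)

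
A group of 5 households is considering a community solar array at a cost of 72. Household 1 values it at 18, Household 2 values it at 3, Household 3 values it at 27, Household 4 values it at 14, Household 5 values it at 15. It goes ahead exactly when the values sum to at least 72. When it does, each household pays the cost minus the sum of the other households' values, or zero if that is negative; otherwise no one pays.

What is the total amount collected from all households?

Total value 77 ≥ cost 72, so it is built.
Household 1: others sum to 59; max(0, 72 - 59) = 13.
Household 2: others sum to 74; max(0, 72 - 74) = 0.
Household 3: others sum to 50; max(0, 72 - 50) = 22.
Household 4: others sum to 63; max(0, 72 - 63) = 9.
Household 5: others sum to 62; max(0, 72 - 62) = 10.
Total collected = 13 + 0 + 22 + 9 + 10 = 54.

54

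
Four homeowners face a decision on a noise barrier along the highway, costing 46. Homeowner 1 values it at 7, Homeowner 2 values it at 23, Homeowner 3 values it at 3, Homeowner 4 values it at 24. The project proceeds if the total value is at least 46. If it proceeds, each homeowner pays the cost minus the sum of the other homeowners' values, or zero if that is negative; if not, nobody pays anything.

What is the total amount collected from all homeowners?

25

Total value 57 ≥ cost 46, so it is built.
Homeowner 1: others sum to 50; max(0, 46 - 50) = 0.
Homeowner 2: others sum to 34; max(0, 46 - 34) = 12.
Homeowner 3: others sum to 54; max(0, 46 - 54) = 0.
Homeowner 4: others sum to 33; max(0, 46 - 33) = 13.
Total collected = 0 + 12 + 0 + 13 = 25.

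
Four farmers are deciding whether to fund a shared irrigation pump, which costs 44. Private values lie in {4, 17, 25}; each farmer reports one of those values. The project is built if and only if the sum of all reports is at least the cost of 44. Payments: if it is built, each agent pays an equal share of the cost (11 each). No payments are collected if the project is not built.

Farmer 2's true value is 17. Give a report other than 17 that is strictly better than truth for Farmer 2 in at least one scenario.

Suppose Farmer 1 reports 4, Farmer 3 reports 4 and Farmer 4 reports 17.
Report 17: project not built, utility 0.
Report 25: project built, pays 11, utility 17 - 11 = 6.
So reporting 25 beats truth here (6 > 0).

25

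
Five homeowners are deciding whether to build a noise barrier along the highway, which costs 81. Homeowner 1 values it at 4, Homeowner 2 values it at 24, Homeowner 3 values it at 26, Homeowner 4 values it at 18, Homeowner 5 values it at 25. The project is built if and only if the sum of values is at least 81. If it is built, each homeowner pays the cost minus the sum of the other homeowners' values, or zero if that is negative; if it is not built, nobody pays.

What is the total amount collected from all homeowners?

29

Total value 97 ≥ cost 81, so it is built.
Homeowner 1: others sum to 93; max(0, 81 - 93) = 0.
Homeowner 2: others sum to 73; max(0, 81 - 73) = 8.
Homeowner 3: others sum to 71; max(0, 81 - 71) = 10.
Homeowner 4: others sum to 79; max(0, 81 - 79) = 2.
Homeowner 5: others sum to 72; max(0, 81 - 72) = 9.
Total collected = 0 + 8 + 10 + 2 + 9 = 29.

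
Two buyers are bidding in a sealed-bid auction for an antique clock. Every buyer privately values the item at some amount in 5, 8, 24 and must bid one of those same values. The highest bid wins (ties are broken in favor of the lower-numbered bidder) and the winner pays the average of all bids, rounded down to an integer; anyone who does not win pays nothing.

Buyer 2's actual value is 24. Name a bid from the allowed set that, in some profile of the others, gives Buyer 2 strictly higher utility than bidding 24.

8

Suppose Buyer 1 bids 5.
Bid 24: wins, pays 14, utility 24 - 14 = 10.
Bid 8: wins, pays 6, utility 24 - 6 = 18.
So bidding 8 beats truth here (18 > 10).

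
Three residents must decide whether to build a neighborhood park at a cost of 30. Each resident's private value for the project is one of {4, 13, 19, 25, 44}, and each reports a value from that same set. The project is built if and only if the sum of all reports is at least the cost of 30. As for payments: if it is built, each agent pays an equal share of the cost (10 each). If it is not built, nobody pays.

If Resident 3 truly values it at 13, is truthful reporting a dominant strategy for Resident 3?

Consider the case where Resident 1 reports 4 and Resident 2 reports 4.
Truthful report 13: project not built, utility 0.
Report 25 instead: project built, pays 10, utility 13 - 10 = 3.
Since 3 > 0, reporting 25 is strictly better here, so truthful reporting is not dominant.

No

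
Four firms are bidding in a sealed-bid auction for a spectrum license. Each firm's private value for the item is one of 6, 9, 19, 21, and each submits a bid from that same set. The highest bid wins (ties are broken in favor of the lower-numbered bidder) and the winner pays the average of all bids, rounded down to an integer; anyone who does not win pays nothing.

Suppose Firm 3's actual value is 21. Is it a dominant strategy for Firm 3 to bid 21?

No

Consider the case where Firm 1 bids 6, Firm 2 bids 6 and Firm 4 bids 6.
Truthful bid 21: wins, pays 9, utility 21 - 9 = 12.
Bid 9 instead: wins, pays 6, utility 21 - 6 = 15.
Since 15 > 12, bidding 9 is strictly better here, so truthful bidding is not dominant.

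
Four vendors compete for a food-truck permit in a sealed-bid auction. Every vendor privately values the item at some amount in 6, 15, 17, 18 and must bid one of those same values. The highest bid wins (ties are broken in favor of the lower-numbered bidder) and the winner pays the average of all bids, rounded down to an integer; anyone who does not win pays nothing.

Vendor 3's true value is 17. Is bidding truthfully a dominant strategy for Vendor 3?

No

Consider the case where Vendor 1 bids 6, Vendor 2 bids 6 and Vendor 4 bids 15.
Truthful bid 17: wins, pays 11, utility 17 - 11 = 6.
Bid 15 instead: wins, pays 10, utility 17 - 10 = 7.
Since 7 > 6, bidding 15 is strictly better here, so truthful bidding is not dominant.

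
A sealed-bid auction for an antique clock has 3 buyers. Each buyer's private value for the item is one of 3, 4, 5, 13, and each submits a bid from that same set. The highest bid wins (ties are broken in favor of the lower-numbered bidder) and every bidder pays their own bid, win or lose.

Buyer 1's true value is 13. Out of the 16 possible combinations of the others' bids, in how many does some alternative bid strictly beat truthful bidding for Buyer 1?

9

Others bid (3, 3): truth gives 0; bid 3 gives 10 > 0. Violating.
Others bid (3, 4): truth gives 0; bid 4 gives 9 > 0. Violating.
Others bid (3, 5): truth gives 0; bid 5 gives 8 > 0. Violating.
Others bid (4, 3): truth gives 0; bid 4 gives 9 > 0. Violating.
Others bid (3, 13): truth gives 0; no alternative beats it.
Others bid (4, 13): truth gives 0; no alternative beats it.
(Checking all 16 profiles: 9 have a profitable deviation, 7 do not.)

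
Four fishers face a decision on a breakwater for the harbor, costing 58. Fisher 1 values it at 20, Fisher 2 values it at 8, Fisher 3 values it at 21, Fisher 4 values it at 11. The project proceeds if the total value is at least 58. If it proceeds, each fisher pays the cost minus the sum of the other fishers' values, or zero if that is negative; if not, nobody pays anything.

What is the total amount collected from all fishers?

Total value 60 ≥ cost 58, so it is built.
Fisher 1: others sum to 40; max(0, 58 - 40) = 18.
Fisher 2: others sum to 52; max(0, 58 - 52) = 6.
Fisher 3: others sum to 39; max(0, 58 - 39) = 19.
Fisher 4: others sum to 49; max(0, 58 - 49) = 9.
Total collected = 18 + 6 + 19 + 9 = 52.

52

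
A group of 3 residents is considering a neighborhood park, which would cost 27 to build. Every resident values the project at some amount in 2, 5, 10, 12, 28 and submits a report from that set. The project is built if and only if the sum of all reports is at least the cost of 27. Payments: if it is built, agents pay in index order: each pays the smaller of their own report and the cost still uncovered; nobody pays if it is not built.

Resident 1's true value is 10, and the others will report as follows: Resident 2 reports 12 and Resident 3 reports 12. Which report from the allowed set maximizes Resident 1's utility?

5

Report 2: project not built, utility 0.
Report 5: project built, pays 5, utility 10 - 5 = 5.
Report 10: project built, pays 10, utility 10 - 10 = 0.
Report 12: project built, pays 12, utility 10 - 12 = -2.
Report 28: project built, pays 27, utility 10 - 27 = -17.
The best choice is 5 with utility 5.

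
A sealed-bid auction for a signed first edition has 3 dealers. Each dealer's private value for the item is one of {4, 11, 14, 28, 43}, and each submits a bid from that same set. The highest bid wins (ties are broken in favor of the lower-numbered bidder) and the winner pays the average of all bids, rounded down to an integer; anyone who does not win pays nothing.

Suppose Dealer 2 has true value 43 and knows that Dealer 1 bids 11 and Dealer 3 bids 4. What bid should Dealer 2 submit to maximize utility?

14

Bid 4: loses, pays 0, utility 0.
Bid 11: loses, pays 0, utility 0.
Bid 14: wins, pays 9, utility 43 - 9 = 34.
Bid 28: wins, pays 14, utility 43 - 14 = 29.
Bid 43: wins, pays 19, utility 43 - 19 = 24.
The best choice is 14 with utility 34.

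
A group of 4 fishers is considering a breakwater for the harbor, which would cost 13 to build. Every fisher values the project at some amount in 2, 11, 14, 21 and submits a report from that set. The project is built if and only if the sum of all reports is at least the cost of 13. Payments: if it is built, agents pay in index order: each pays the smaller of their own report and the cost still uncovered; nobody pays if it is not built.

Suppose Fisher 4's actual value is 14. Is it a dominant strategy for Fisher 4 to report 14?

Yes

Check each profile of the others' reports and compare truth against every alternative report.
Others report (2, 2, 11): truth gives 14, best alternative gives 14.
Others report (2, 2, 14): truth gives 14, best alternative gives 14.
Others report (2, 2, 21): truth gives 14, best alternative gives 14.
Others report (2, 11, 2): truth gives 14, best alternative gives 14.
Others report (2, 11, 11): truth gives 14, best alternative gives 14.
Others report (2, 11, 14): truth gives 14, best alternative gives 14.
(Remaining 58 profiles checked similarly; truth is weakly best in each.)
In every case the truthful report is at least as good as any alternative, so it is a dominant strategy.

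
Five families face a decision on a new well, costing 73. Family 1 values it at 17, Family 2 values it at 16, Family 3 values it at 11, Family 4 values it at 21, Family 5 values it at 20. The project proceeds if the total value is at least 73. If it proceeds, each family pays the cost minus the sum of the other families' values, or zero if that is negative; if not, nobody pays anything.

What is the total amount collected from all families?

Total value 85 ≥ cost 73, so it is built.
Family 1: others sum to 68; max(0, 73 - 68) = 5.
Family 2: others sum to 69; max(0, 73 - 69) = 4.
Family 3: others sum to 74; max(0, 73 - 74) = 0.
Family 4: others sum to 64; max(0, 73 - 64) = 9.
Family 5: others sum to 65; max(0, 73 - 65) = 8.
Total collected = 5 + 4 + 0 + 9 + 8 = 26.

26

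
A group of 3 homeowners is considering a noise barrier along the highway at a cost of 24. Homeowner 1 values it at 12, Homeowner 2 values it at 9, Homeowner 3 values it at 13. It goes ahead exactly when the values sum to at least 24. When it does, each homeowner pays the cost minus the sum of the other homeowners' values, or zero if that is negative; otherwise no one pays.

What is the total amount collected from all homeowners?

Total value 34 ≥ cost 24, so it is built.
Homeowner 1: others sum to 22; max(0, 24 - 22) = 2.
Homeowner 2: others sum to 25; max(0, 24 - 25) = 0.
Homeowner 3: others sum to 21; max(0, 24 - 21) = 3.
Total collected = 2 + 0 + 3 = 5.

5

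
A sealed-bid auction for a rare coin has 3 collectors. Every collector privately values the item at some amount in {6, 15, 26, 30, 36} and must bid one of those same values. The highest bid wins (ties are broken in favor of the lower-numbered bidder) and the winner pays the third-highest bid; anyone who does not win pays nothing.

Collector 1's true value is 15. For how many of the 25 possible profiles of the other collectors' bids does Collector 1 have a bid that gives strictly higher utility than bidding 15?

6

Others bid (6, 26): truth gives 0; bid 26 gives 9 > 0. Violating.
Others bid (6, 30): truth gives 0; bid 30 gives 9 > 0. Violating.
Others bid (6, 36): truth gives 0; bid 36 gives 9 > 0. Violating.
Others bid (26, 6): truth gives 0; bid 26 gives 9 > 0. Violating.
Others bid (6, 6): truth gives 9; no alternative beats it.
Others bid (6, 15): truth gives 9; no alternative beats it.
(Checking all 25 profiles: 6 have a profitable deviation, 19 do not.)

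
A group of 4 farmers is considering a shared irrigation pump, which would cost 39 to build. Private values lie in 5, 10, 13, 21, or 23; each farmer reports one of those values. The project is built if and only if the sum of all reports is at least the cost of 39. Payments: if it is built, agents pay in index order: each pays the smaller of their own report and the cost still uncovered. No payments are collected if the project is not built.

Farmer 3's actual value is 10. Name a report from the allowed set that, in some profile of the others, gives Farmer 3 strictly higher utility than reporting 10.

Suppose Farmer 1 reports 5, Farmer 2 reports 10 and Farmer 4 reports 21.
Report 10: project built, pays 10, utility 10 - 10 = 0.
Report 5: project built, pays 5, utility 10 - 5 = 5.
So reporting 5 beats truth here (5 > 0).

5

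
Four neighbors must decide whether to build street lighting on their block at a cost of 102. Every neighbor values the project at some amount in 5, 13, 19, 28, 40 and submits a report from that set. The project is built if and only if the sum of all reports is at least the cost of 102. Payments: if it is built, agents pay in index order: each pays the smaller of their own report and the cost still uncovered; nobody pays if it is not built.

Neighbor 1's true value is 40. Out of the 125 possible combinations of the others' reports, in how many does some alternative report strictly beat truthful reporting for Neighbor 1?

35

Others report (5, 40, 40): truth gives 0; report 19 gives 21 > 0. Violating.
Others report (13, 28, 40): truth gives 0; report 28 gives 12 > 0. Violating.
Others report (13, 40, 28): truth gives 0; report 28 gives 12 > 0. Violating.
Others report (13, 40, 40): truth gives 0; report 13 gives 27 > 0. Violating.
Others report (5, 5, 5): truth gives 0; no alternative beats it.
Others report (5, 5, 13): truth gives 0; no alternative beats it.
(Checking all 125 profiles: 35 have a profitable deviation, 90 do not.)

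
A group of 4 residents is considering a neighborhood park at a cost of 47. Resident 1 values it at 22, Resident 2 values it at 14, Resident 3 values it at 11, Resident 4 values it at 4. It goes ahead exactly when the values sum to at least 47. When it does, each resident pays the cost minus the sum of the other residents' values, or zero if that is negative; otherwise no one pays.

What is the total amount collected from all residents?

Total value 51 ≥ cost 47, so it is built.
Resident 1: others sum to 29; max(0, 47 - 29) = 18.
Resident 2: others sum to 37; max(0, 47 - 37) = 10.
Resident 3: others sum to 40; max(0, 47 - 40) = 7.
Resident 4: others sum to 47; max(0, 47 - 47) = 0.
Total collected = 18 + 10 + 7 + 0 = 35.

35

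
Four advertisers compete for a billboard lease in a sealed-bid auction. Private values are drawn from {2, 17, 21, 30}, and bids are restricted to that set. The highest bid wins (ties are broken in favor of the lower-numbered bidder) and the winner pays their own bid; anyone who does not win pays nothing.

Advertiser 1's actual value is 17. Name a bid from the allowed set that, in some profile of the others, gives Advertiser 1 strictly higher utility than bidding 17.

2

Suppose Advertiser 2 bids 2, Advertiser 3 bids 2 and Advertiser 4 bids 2.
Bid 17: wins, pays 17, utility 17 - 17 = 0.
Bid 2: wins, pays 2, utility 17 - 2 = 15.
So bidding 2 beats truth here (15 > 0).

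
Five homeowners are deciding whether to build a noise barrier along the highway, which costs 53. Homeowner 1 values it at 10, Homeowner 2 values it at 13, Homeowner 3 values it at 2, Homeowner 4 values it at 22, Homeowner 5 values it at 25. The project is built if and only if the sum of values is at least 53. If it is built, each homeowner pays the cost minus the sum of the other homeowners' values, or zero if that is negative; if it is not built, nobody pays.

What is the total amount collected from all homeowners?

Total value 72 ≥ cost 53, so it is built.
Homeowner 1: others sum to 62; max(0, 53 - 62) = 0.
Homeowner 2: others sum to 59; max(0, 53 - 59) = 0.
Homeowner 3: others sum to 70; max(0, 53 - 70) = 0.
Homeowner 4: others sum to 50; max(0, 53 - 50) = 3.
Homeowner 5: others sum to 47; max(0, 53 - 47) = 6.
Total collected = 0 + 0 + 0 + 3 + 6 = 9.

9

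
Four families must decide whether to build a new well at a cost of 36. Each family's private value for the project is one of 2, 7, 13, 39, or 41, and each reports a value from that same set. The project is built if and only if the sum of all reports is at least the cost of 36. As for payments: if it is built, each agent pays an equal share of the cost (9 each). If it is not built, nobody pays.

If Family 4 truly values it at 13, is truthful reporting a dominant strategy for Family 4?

Consider the case where Family 1 reports 2, Family 2 reports 2 and Family 3 reports 2.
Truthful report 13: project not built, utility 0.
Report 39 instead: project built, pays 9, utility 13 - 9 = 4.
Since 4 > 0, reporting 39 is strictly better here, so truthful reporting is not dominant.

No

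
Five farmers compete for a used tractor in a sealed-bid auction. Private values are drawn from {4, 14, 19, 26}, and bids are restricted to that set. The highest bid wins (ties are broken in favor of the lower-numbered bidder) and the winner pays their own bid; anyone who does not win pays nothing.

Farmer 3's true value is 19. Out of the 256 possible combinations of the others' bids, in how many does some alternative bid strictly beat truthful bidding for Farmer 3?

4

Others bid (4, 4, 4, 4): truth gives 0; bid 14 gives 5 > 0. Violating.
Others bid (4, 4, 4, 14): truth gives 0; bid 14 gives 5 > 0. Violating.
Others bid (4, 4, 14, 4): truth gives 0; bid 14 gives 5 > 0. Violating.
Others bid (4, 4, 14, 14): truth gives 0; bid 14 gives 5 > 0. Violating.
Others bid (4, 4, 4, 19): truth gives 0; no alternative beats it.
Others bid (4, 4, 4, 26): truth gives 0; no alternative beats it.
(Checking all 256 profiles: 4 have a profitable deviation, 252 do not.)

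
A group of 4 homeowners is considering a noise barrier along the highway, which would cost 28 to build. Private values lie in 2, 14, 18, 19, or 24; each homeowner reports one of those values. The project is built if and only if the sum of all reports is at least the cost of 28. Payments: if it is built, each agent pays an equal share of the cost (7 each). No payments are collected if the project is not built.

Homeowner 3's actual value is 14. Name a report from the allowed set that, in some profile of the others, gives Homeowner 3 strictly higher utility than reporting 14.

Suppose Homeowner 1 reports 2, Homeowner 2 reports 2 and Homeowner 4 reports 2.
Report 14: project not built, utility 0.
Report 24: project built, pays 7, utility 14 - 7 = 7.
So reporting 24 beats truth here (7 > 0).

24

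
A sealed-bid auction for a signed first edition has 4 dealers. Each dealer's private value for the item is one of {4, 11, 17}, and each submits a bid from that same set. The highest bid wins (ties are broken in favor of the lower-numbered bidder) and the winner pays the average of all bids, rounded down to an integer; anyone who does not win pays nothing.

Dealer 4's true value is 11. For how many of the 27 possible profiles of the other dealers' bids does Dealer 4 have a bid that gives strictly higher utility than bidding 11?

6

Others bid (4, 4, 11): truth gives 0; bid 17 gives 2 > 0. Violating.
Others bid (4, 11, 4): truth gives 0; bid 17 gives 2 > 0. Violating.
Others bid (4, 11, 11): truth gives 0; bid 17 gives 1 > 0. Violating.
Others bid (11, 4, 4): truth gives 0; bid 17 gives 2 > 0. Violating.
Others bid (4, 4, 4): truth gives 6; no alternative beats it.
Others bid (4, 4, 17): truth gives 0; no alternative beats it.
(Checking all 27 profiles: 6 have a profitable deviation, 21 do not.)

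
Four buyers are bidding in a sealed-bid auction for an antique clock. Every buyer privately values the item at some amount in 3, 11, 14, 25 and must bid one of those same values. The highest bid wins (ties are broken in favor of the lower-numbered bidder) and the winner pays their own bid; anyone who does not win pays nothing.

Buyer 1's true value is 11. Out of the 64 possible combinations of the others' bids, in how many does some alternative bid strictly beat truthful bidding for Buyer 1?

Others bid (3, 3, 3): truth gives 0; bid 3 gives 8 > 0. Violating.
Others bid (3, 3, 11): truth gives 0; no alternative beats it.
Others bid (3, 3, 14): truth gives 0; no alternative beats it.
(Checking all 64 profiles: 1 has a profitable deviation, 63 do not.)

1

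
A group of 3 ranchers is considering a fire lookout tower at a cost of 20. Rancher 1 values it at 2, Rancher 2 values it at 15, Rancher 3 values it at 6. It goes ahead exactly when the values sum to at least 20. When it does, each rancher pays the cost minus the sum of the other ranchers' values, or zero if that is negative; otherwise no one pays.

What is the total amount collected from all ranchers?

Total value 23 ≥ cost 20, so it is built.
Rancher 1: others sum to 21; max(0, 20 - 21) = 0.
Rancher 2: others sum to 8; max(0, 20 - 8) = 12.
Rancher 3: others sum to 17; max(0, 20 - 17) = 3.
Total collected = 0 + 12 + 3 = 15.

15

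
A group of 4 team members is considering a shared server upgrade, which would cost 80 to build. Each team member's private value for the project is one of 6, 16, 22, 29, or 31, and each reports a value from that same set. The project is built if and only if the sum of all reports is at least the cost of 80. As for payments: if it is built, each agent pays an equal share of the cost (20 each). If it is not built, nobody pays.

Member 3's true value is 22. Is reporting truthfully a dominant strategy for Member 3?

No

Consider the case where Member 1 reports 6, Member 2 reports 16 and Member 4 reports 29.
Truthful report 22: project not built, utility 0.
Report 29 instead: project built, pays 20, utility 22 - 20 = 2.
Since 2 > 0, reporting 29 is strictly better here, so truthful reporting is not dominant.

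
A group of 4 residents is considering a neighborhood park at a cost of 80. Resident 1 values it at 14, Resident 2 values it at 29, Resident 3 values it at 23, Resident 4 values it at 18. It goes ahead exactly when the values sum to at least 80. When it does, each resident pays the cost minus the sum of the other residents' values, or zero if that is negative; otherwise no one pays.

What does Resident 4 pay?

Total value 84 ≥ cost 80, so the project is built.
The other residents' values sum to 66.
Cost minus that sum is 80 - 66 = 14.

14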